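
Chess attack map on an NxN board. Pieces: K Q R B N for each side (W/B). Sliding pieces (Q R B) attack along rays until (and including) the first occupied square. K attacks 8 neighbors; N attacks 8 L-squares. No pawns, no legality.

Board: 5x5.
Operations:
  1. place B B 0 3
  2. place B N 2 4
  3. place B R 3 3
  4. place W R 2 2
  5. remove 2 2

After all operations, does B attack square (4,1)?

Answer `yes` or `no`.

Answer: no

Derivation:
Op 1: place BB@(0,3)
Op 2: place BN@(2,4)
Op 3: place BR@(3,3)
Op 4: place WR@(2,2)
Op 5: remove (2,2)
Per-piece attacks for B:
  BB@(0,3): attacks (1,4) (1,2) (2,1) (3,0)
  BN@(2,4): attacks (3,2) (4,3) (1,2) (0,3)
  BR@(3,3): attacks (3,4) (3,2) (3,1) (3,0) (4,3) (2,3) (1,3) (0,3) [ray(-1,0) blocked at (0,3)]
B attacks (4,1): no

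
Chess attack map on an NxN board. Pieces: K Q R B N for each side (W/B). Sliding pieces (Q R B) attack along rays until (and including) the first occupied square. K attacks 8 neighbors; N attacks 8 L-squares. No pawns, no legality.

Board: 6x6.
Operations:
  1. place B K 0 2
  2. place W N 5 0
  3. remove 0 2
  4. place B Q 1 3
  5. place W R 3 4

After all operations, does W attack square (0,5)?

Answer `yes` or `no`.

Answer: no

Derivation:
Op 1: place BK@(0,2)
Op 2: place WN@(5,0)
Op 3: remove (0,2)
Op 4: place BQ@(1,3)
Op 5: place WR@(3,4)
Per-piece attacks for W:
  WR@(3,4): attacks (3,5) (3,3) (3,2) (3,1) (3,0) (4,4) (5,4) (2,4) (1,4) (0,4)
  WN@(5,0): attacks (4,2) (3,1)
W attacks (0,5): no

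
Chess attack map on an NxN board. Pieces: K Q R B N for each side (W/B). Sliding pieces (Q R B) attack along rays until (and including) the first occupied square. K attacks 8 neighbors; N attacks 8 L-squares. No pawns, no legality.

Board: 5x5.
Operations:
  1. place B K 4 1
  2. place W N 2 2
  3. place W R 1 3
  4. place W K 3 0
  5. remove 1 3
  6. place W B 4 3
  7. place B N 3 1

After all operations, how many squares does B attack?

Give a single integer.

Answer: 9

Derivation:
Op 1: place BK@(4,1)
Op 2: place WN@(2,2)
Op 3: place WR@(1,3)
Op 4: place WK@(3,0)
Op 5: remove (1,3)
Op 6: place WB@(4,3)
Op 7: place BN@(3,1)
Per-piece attacks for B:
  BN@(3,1): attacks (4,3) (2,3) (1,2) (1,0)
  BK@(4,1): attacks (4,2) (4,0) (3,1) (3,2) (3,0)
Union (9 distinct): (1,0) (1,2) (2,3) (3,0) (3,1) (3,2) (4,0) (4,2) (4,3)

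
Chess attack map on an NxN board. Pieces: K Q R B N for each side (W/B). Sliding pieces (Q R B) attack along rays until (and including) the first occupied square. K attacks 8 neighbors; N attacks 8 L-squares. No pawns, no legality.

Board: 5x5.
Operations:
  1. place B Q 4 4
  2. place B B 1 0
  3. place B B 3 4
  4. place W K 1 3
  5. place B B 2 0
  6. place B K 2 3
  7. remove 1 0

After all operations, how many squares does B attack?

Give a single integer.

Answer: 17

Derivation:
Op 1: place BQ@(4,4)
Op 2: place BB@(1,0)
Op 3: place BB@(3,4)
Op 4: place WK@(1,3)
Op 5: place BB@(2,0)
Op 6: place BK@(2,3)
Op 7: remove (1,0)
Per-piece attacks for B:
  BB@(2,0): attacks (3,1) (4,2) (1,1) (0,2)
  BK@(2,3): attacks (2,4) (2,2) (3,3) (1,3) (3,4) (3,2) (1,4) (1,2)
  BB@(3,4): attacks (4,3) (2,3) [ray(-1,-1) blocked at (2,3)]
  BQ@(4,4): attacks (4,3) (4,2) (4,1) (4,0) (3,4) (3,3) (2,2) (1,1) (0,0) [ray(-1,0) blocked at (3,4)]
Union (17 distinct): (0,0) (0,2) (1,1) (1,2) (1,3) (1,4) (2,2) (2,3) (2,4) (3,1) (3,2) (3,3) (3,4) (4,0) (4,1) (4,2) (4,3)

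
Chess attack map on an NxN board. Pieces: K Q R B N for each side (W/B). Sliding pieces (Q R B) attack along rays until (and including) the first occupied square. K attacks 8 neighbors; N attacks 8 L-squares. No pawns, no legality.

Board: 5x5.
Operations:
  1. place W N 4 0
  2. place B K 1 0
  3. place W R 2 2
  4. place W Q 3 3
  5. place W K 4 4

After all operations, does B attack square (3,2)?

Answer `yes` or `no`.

Op 1: place WN@(4,0)
Op 2: place BK@(1,0)
Op 3: place WR@(2,2)
Op 4: place WQ@(3,3)
Op 5: place WK@(4,4)
Per-piece attacks for B:
  BK@(1,0): attacks (1,1) (2,0) (0,0) (2,1) (0,1)
B attacks (3,2): no

Answer: no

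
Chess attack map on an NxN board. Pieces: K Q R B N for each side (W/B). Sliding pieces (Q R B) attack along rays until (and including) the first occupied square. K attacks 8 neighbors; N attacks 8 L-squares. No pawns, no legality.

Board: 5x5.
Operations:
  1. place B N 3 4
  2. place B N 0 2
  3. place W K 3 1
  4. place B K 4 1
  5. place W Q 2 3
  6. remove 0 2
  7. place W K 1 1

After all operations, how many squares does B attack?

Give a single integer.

Op 1: place BN@(3,4)
Op 2: place BN@(0,2)
Op 3: place WK@(3,1)
Op 4: place BK@(4,1)
Op 5: place WQ@(2,3)
Op 6: remove (0,2)
Op 7: place WK@(1,1)
Per-piece attacks for B:
  BN@(3,4): attacks (4,2) (2,2) (1,3)
  BK@(4,1): attacks (4,2) (4,0) (3,1) (3,2) (3,0)
Union (7 distinct): (1,3) (2,2) (3,0) (3,1) (3,2) (4,0) (4,2)

Answer: 7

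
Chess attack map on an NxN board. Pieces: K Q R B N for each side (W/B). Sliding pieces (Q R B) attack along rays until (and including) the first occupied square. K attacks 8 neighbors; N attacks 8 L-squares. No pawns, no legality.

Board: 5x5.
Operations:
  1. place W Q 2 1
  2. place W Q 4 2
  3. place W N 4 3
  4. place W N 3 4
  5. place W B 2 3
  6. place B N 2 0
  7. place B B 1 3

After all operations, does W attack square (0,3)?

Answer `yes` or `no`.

Op 1: place WQ@(2,1)
Op 2: place WQ@(4,2)
Op 3: place WN@(4,3)
Op 4: place WN@(3,4)
Op 5: place WB@(2,3)
Op 6: place BN@(2,0)
Op 7: place BB@(1,3)
Per-piece attacks for W:
  WQ@(2,1): attacks (2,2) (2,3) (2,0) (3,1) (4,1) (1,1) (0,1) (3,2) (4,3) (3,0) (1,2) (0,3) (1,0) [ray(0,1) blocked at (2,3); ray(0,-1) blocked at (2,0); ray(1,1) blocked at (4,3)]
  WB@(2,3): attacks (3,4) (3,2) (4,1) (1,4) (1,2) (0,1) [ray(1,1) blocked at (3,4)]
  WN@(3,4): attacks (4,2) (2,2) (1,3)
  WQ@(4,2): attacks (4,3) (4,1) (4,0) (3,2) (2,2) (1,2) (0,2) (3,3) (2,4) (3,1) (2,0) [ray(0,1) blocked at (4,3); ray(-1,-1) blocked at (2,0)]
  WN@(4,3): attacks (2,4) (3,1) (2,2)
W attacks (0,3): yes

Answer: yes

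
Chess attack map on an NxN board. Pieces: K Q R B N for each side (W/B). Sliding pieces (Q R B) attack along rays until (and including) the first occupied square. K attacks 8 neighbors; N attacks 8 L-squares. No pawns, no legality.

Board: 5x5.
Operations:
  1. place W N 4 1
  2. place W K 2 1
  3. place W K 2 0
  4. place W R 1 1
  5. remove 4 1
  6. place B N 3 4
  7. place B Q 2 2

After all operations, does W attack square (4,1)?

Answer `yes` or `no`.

Op 1: place WN@(4,1)
Op 2: place WK@(2,1)
Op 3: place WK@(2,0)
Op 4: place WR@(1,1)
Op 5: remove (4,1)
Op 6: place BN@(3,4)
Op 7: place BQ@(2,2)
Per-piece attacks for W:
  WR@(1,1): attacks (1,2) (1,3) (1,4) (1,0) (2,1) (0,1) [ray(1,0) blocked at (2,1)]
  WK@(2,0): attacks (2,1) (3,0) (1,0) (3,1) (1,1)
  WK@(2,1): attacks (2,2) (2,0) (3,1) (1,1) (3,2) (3,0) (1,2) (1,0)
W attacks (4,1): no

Answer: no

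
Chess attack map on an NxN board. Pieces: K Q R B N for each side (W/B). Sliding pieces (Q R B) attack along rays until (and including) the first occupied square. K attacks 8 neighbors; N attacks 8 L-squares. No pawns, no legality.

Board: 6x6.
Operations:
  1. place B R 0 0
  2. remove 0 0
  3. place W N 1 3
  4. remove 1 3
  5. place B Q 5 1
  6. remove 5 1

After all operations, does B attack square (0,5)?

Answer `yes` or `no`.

Answer: no

Derivation:
Op 1: place BR@(0,0)
Op 2: remove (0,0)
Op 3: place WN@(1,3)
Op 4: remove (1,3)
Op 5: place BQ@(5,1)
Op 6: remove (5,1)
Per-piece attacks for B:
B attacks (0,5): no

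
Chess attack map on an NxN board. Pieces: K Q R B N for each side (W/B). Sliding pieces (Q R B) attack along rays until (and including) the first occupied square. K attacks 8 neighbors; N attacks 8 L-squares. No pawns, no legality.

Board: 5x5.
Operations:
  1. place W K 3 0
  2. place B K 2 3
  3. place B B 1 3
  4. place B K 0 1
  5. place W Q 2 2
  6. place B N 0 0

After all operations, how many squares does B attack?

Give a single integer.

Op 1: place WK@(3,0)
Op 2: place BK@(2,3)
Op 3: place BB@(1,3)
Op 4: place BK@(0,1)
Op 5: place WQ@(2,2)
Op 6: place BN@(0,0)
Per-piece attacks for B:
  BN@(0,0): attacks (1,2) (2,1)
  BK@(0,1): attacks (0,2) (0,0) (1,1) (1,2) (1,0)
  BB@(1,3): attacks (2,4) (2,2) (0,4) (0,2) [ray(1,-1) blocked at (2,2)]
  BK@(2,3): attacks (2,4) (2,2) (3,3) (1,3) (3,4) (3,2) (1,4) (1,2)
Union (14 distinct): (0,0) (0,2) (0,4) (1,0) (1,1) (1,2) (1,3) (1,4) (2,1) (2,2) (2,4) (3,2) (3,3) (3,4)

Answer: 14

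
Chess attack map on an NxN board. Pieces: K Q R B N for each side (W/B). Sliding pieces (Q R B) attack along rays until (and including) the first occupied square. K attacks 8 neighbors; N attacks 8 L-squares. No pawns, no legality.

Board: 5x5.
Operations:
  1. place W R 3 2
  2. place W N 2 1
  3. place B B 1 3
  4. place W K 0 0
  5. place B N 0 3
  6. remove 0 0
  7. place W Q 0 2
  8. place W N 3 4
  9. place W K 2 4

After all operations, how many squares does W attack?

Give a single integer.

Answer: 18

Derivation:
Op 1: place WR@(3,2)
Op 2: place WN@(2,1)
Op 3: place BB@(1,3)
Op 4: place WK@(0,0)
Op 5: place BN@(0,3)
Op 6: remove (0,0)
Op 7: place WQ@(0,2)
Op 8: place WN@(3,4)
Op 9: place WK@(2,4)
Per-piece attacks for W:
  WQ@(0,2): attacks (0,3) (0,1) (0,0) (1,2) (2,2) (3,2) (1,3) (1,1) (2,0) [ray(0,1) blocked at (0,3); ray(1,0) blocked at (3,2); ray(1,1) blocked at (1,3)]
  WN@(2,1): attacks (3,3) (4,2) (1,3) (0,2) (4,0) (0,0)
  WK@(2,4): attacks (2,3) (3,4) (1,4) (3,3) (1,3)
  WR@(3,2): attacks (3,3) (3,4) (3,1) (3,0) (4,2) (2,2) (1,2) (0,2) [ray(0,1) blocked at (3,4); ray(-1,0) blocked at (0,2)]
  WN@(3,4): attacks (4,2) (2,2) (1,3)
Union (18 distinct): (0,0) (0,1) (0,2) (0,3) (1,1) (1,2) (1,3) (1,4) (2,0) (2,2) (2,3) (3,0) (3,1) (3,2) (3,3) (3,4) (4,0) (4,2)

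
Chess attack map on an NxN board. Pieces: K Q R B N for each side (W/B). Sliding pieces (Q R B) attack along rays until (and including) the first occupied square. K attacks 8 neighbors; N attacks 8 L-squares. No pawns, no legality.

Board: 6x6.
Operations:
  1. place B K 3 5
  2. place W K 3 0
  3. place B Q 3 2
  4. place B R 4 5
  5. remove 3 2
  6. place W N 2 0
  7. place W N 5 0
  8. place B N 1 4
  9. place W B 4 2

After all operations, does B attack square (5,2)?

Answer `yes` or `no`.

Op 1: place BK@(3,5)
Op 2: place WK@(3,0)
Op 3: place BQ@(3,2)
Op 4: place BR@(4,5)
Op 5: remove (3,2)
Op 6: place WN@(2,0)
Op 7: place WN@(5,0)
Op 8: place BN@(1,4)
Op 9: place WB@(4,2)
Per-piece attacks for B:
  BN@(1,4): attacks (3,5) (2,2) (3,3) (0,2)
  BK@(3,5): attacks (3,4) (4,5) (2,5) (4,4) (2,4)
  BR@(4,5): attacks (4,4) (4,3) (4,2) (5,5) (3,5) [ray(0,-1) blocked at (4,2); ray(-1,0) blocked at (3,5)]
B attacks (5,2): no

Answer: no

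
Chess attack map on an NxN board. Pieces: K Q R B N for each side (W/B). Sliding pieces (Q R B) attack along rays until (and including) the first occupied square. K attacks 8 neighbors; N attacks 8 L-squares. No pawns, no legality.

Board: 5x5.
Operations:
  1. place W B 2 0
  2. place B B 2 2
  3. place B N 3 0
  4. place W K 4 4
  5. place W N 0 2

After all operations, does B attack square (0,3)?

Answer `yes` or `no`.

Op 1: place WB@(2,0)
Op 2: place BB@(2,2)
Op 3: place BN@(3,0)
Op 4: place WK@(4,4)
Op 5: place WN@(0,2)
Per-piece attacks for B:
  BB@(2,2): attacks (3,3) (4,4) (3,1) (4,0) (1,3) (0,4) (1,1) (0,0) [ray(1,1) blocked at (4,4)]
  BN@(3,0): attacks (4,2) (2,2) (1,1)
B attacks (0,3): no

Answer: no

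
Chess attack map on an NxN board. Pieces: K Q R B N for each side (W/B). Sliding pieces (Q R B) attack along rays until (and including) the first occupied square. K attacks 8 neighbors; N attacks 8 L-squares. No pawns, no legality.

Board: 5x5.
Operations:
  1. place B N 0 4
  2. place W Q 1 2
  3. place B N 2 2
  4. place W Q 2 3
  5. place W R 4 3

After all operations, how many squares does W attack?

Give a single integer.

Answer: 21

Derivation:
Op 1: place BN@(0,4)
Op 2: place WQ@(1,2)
Op 3: place BN@(2,2)
Op 4: place WQ@(2,3)
Op 5: place WR@(4,3)
Per-piece attacks for W:
  WQ@(1,2): attacks (1,3) (1,4) (1,1) (1,0) (2,2) (0,2) (2,3) (2,1) (3,0) (0,3) (0,1) [ray(1,0) blocked at (2,2); ray(1,1) blocked at (2,3)]
  WQ@(2,3): attacks (2,4) (2,2) (3,3) (4,3) (1,3) (0,3) (3,4) (3,2) (4,1) (1,4) (1,2) [ray(0,-1) blocked at (2,2); ray(1,0) blocked at (4,3); ray(-1,-1) blocked at (1,2)]
  WR@(4,3): attacks (4,4) (4,2) (4,1) (4,0) (3,3) (2,3) [ray(-1,0) blocked at (2,3)]
Union (21 distinct): (0,1) (0,2) (0,3) (1,0) (1,1) (1,2) (1,3) (1,4) (2,1) (2,2) (2,3) (2,4) (3,0) (3,2) (3,3) (3,4) (4,0) (4,1) (4,2) (4,3) (4,4)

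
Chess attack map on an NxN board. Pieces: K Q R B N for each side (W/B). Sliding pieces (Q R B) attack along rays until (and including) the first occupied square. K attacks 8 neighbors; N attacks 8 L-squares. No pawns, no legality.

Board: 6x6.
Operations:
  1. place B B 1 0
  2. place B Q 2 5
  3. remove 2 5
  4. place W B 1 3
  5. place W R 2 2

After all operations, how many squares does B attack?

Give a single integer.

Op 1: place BB@(1,0)
Op 2: place BQ@(2,5)
Op 3: remove (2,5)
Op 4: place WB@(1,3)
Op 5: place WR@(2,2)
Per-piece attacks for B:
  BB@(1,0): attacks (2,1) (3,2) (4,3) (5,4) (0,1)
Union (5 distinct): (0,1) (2,1) (3,2) (4,3) (5,4)

Answer: 5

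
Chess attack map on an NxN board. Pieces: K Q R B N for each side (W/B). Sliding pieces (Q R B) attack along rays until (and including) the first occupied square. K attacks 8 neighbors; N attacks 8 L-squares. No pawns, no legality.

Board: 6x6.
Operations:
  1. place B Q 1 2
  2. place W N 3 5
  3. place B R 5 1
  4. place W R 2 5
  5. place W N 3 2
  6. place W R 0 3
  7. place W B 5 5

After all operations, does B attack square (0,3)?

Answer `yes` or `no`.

Op 1: place BQ@(1,2)
Op 2: place WN@(3,5)
Op 3: place BR@(5,1)
Op 4: place WR@(2,5)
Op 5: place WN@(3,2)
Op 6: place WR@(0,3)
Op 7: place WB@(5,5)
Per-piece attacks for B:
  BQ@(1,2): attacks (1,3) (1,4) (1,5) (1,1) (1,0) (2,2) (3,2) (0,2) (2,3) (3,4) (4,5) (2,1) (3,0) (0,3) (0,1) [ray(1,0) blocked at (3,2); ray(-1,1) blocked at (0,3)]
  BR@(5,1): attacks (5,2) (5,3) (5,4) (5,5) (5,0) (4,1) (3,1) (2,1) (1,1) (0,1) [ray(0,1) blocked at (5,5)]
B attacks (0,3): yes

Answer: yes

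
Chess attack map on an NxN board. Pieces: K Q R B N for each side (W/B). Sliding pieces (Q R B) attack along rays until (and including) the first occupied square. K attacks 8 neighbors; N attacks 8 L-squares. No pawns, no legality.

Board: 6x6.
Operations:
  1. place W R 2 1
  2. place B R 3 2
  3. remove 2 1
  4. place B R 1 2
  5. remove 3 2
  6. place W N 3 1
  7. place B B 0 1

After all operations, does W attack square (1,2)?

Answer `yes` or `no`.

Answer: yes

Derivation:
Op 1: place WR@(2,1)
Op 2: place BR@(3,2)
Op 3: remove (2,1)
Op 4: place BR@(1,2)
Op 5: remove (3,2)
Op 6: place WN@(3,1)
Op 7: place BB@(0,1)
Per-piece attacks for W:
  WN@(3,1): attacks (4,3) (5,2) (2,3) (1,2) (5,0) (1,0)
W attacks (1,2): yes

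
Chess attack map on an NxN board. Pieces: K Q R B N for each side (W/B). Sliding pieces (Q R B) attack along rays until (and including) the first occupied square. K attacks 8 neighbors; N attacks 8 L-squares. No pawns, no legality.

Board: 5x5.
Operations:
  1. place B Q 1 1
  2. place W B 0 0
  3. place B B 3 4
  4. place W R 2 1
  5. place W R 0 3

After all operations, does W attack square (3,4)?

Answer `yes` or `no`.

Op 1: place BQ@(1,1)
Op 2: place WB@(0,0)
Op 3: place BB@(3,4)
Op 4: place WR@(2,1)
Op 5: place WR@(0,3)
Per-piece attacks for W:
  WB@(0,0): attacks (1,1) [ray(1,1) blocked at (1,1)]
  WR@(0,3): attacks (0,4) (0,2) (0,1) (0,0) (1,3) (2,3) (3,3) (4,3) [ray(0,-1) blocked at (0,0)]
  WR@(2,1): attacks (2,2) (2,3) (2,4) (2,0) (3,1) (4,1) (1,1) [ray(-1,0) blocked at (1,1)]
W attacks (3,4): no

Answer: no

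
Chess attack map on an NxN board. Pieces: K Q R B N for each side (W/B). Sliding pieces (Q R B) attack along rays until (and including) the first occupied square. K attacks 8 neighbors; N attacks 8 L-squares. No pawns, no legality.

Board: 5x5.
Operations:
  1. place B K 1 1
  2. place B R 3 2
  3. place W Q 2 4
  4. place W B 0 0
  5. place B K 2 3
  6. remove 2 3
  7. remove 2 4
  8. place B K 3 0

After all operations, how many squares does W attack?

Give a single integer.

Op 1: place BK@(1,1)
Op 2: place BR@(3,2)
Op 3: place WQ@(2,4)
Op 4: place WB@(0,0)
Op 5: place BK@(2,3)
Op 6: remove (2,3)
Op 7: remove (2,4)
Op 8: place BK@(3,0)
Per-piece attacks for W:
  WB@(0,0): attacks (1,1) [ray(1,1) blocked at (1,1)]
Union (1 distinct): (1,1)

Answer: 1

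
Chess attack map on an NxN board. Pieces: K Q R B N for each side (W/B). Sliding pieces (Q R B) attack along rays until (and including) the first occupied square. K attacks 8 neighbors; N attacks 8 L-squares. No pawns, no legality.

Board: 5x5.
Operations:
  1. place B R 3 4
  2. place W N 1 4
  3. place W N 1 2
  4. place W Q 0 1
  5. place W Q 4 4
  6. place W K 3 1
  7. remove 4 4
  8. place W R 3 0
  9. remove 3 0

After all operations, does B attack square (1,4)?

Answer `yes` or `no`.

Op 1: place BR@(3,4)
Op 2: place WN@(1,4)
Op 3: place WN@(1,2)
Op 4: place WQ@(0,1)
Op 5: place WQ@(4,4)
Op 6: place WK@(3,1)
Op 7: remove (4,4)
Op 8: place WR@(3,0)
Op 9: remove (3,0)
Per-piece attacks for B:
  BR@(3,4): attacks (3,3) (3,2) (3,1) (4,4) (2,4) (1,4) [ray(0,-1) blocked at (3,1); ray(-1,0) blocked at (1,4)]
B attacks (1,4): yes

Answer: yes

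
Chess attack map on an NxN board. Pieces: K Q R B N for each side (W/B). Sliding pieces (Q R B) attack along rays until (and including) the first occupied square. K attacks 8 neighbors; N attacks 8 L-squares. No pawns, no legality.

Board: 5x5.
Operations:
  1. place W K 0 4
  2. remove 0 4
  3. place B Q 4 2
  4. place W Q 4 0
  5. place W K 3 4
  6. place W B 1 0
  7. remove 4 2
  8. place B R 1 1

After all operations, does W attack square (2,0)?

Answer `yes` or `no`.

Answer: yes

Derivation:
Op 1: place WK@(0,4)
Op 2: remove (0,4)
Op 3: place BQ@(4,2)
Op 4: place WQ@(4,0)
Op 5: place WK@(3,4)
Op 6: place WB@(1,0)
Op 7: remove (4,2)
Op 8: place BR@(1,1)
Per-piece attacks for W:
  WB@(1,0): attacks (2,1) (3,2) (4,3) (0,1)
  WK@(3,4): attacks (3,3) (4,4) (2,4) (4,3) (2,3)
  WQ@(4,0): attacks (4,1) (4,2) (4,3) (4,4) (3,0) (2,0) (1,0) (3,1) (2,2) (1,3) (0,4) [ray(-1,0) blocked at (1,0)]
W attacks (2,0): yes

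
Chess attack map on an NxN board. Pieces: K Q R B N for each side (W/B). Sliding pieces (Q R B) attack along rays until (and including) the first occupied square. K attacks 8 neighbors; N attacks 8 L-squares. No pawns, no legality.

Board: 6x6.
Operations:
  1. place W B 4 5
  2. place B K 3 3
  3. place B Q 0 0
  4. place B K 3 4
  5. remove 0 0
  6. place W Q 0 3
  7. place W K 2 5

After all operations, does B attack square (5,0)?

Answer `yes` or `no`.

Answer: no

Derivation:
Op 1: place WB@(4,5)
Op 2: place BK@(3,3)
Op 3: place BQ@(0,0)
Op 4: place BK@(3,4)
Op 5: remove (0,0)
Op 6: place WQ@(0,3)
Op 7: place WK@(2,5)
Per-piece attacks for B:
  BK@(3,3): attacks (3,4) (3,2) (4,3) (2,3) (4,4) (4,2) (2,4) (2,2)
  BK@(3,4): attacks (3,5) (3,3) (4,4) (2,4) (4,5) (4,3) (2,5) (2,3)
B attacks (5,0): no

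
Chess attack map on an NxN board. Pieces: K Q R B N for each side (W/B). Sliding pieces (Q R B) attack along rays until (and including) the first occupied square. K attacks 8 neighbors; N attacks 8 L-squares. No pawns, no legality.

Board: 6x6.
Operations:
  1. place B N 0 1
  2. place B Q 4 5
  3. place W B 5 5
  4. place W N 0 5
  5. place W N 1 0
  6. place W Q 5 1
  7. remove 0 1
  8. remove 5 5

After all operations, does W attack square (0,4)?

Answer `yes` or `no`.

Answer: no

Derivation:
Op 1: place BN@(0,1)
Op 2: place BQ@(4,5)
Op 3: place WB@(5,5)
Op 4: place WN@(0,5)
Op 5: place WN@(1,0)
Op 6: place WQ@(5,1)
Op 7: remove (0,1)
Op 8: remove (5,5)
Per-piece attacks for W:
  WN@(0,5): attacks (1,3) (2,4)
  WN@(1,0): attacks (2,2) (3,1) (0,2)
  WQ@(5,1): attacks (5,2) (5,3) (5,4) (5,5) (5,0) (4,1) (3,1) (2,1) (1,1) (0,1) (4,2) (3,3) (2,4) (1,5) (4,0)
W attacks (0,4): no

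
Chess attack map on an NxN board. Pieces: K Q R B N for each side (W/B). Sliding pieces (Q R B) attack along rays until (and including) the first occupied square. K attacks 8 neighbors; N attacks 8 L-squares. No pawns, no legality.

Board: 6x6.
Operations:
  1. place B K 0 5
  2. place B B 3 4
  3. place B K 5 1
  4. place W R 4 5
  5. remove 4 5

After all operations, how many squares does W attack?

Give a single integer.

Op 1: place BK@(0,5)
Op 2: place BB@(3,4)
Op 3: place BK@(5,1)
Op 4: place WR@(4,5)
Op 5: remove (4,5)
Per-piece attacks for W:
Union (0 distinct): (none)

Answer: 0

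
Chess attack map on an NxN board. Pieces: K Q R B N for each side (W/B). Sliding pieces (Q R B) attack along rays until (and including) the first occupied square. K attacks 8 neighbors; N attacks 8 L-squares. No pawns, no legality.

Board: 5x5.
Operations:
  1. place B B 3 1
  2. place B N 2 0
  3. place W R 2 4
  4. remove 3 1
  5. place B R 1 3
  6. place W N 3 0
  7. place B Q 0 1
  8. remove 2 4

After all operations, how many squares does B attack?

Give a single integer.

Op 1: place BB@(3,1)
Op 2: place BN@(2,0)
Op 3: place WR@(2,4)
Op 4: remove (3,1)
Op 5: place BR@(1,3)
Op 6: place WN@(3,0)
Op 7: place BQ@(0,1)
Op 8: remove (2,4)
Per-piece attacks for B:
  BQ@(0,1): attacks (0,2) (0,3) (0,4) (0,0) (1,1) (2,1) (3,1) (4,1) (1,2) (2,3) (3,4) (1,0)
  BR@(1,3): attacks (1,4) (1,2) (1,1) (1,0) (2,3) (3,3) (4,3) (0,3)
  BN@(2,0): attacks (3,2) (4,1) (1,2) (0,1)
Union (17 distinct): (0,0) (0,1) (0,2) (0,3) (0,4) (1,0) (1,1) (1,2) (1,4) (2,1) (2,3) (3,1) (3,2) (3,3) (3,4) (4,1) (4,3)

Answer: 17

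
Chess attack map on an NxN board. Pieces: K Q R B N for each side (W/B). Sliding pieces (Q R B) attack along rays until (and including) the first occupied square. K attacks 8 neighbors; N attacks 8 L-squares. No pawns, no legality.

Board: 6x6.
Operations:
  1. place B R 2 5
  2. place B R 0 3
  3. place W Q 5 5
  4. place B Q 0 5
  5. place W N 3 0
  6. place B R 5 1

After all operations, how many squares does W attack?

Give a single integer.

Answer: 13

Derivation:
Op 1: place BR@(2,5)
Op 2: place BR@(0,3)
Op 3: place WQ@(5,5)
Op 4: place BQ@(0,5)
Op 5: place WN@(3,0)
Op 6: place BR@(5,1)
Per-piece attacks for W:
  WN@(3,0): attacks (4,2) (5,1) (2,2) (1,1)
  WQ@(5,5): attacks (5,4) (5,3) (5,2) (5,1) (4,5) (3,5) (2,5) (4,4) (3,3) (2,2) (1,1) (0,0) [ray(0,-1) blocked at (5,1); ray(-1,0) blocked at (2,5)]
Union (13 distinct): (0,0) (1,1) (2,2) (2,5) (3,3) (3,5) (4,2) (4,4) (4,5) (5,1) (5,2) (5,3) (5,4)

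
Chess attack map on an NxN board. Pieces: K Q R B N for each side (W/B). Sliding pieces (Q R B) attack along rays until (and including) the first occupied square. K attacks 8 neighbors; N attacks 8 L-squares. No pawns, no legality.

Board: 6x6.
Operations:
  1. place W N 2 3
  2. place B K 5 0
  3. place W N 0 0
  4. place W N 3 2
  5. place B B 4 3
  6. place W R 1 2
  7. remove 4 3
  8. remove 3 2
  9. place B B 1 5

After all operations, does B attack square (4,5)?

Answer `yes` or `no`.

Answer: no

Derivation:
Op 1: place WN@(2,3)
Op 2: place BK@(5,0)
Op 3: place WN@(0,0)
Op 4: place WN@(3,2)
Op 5: place BB@(4,3)
Op 6: place WR@(1,2)
Op 7: remove (4,3)
Op 8: remove (3,2)
Op 9: place BB@(1,5)
Per-piece attacks for B:
  BB@(1,5): attacks (2,4) (3,3) (4,2) (5,1) (0,4)
  BK@(5,0): attacks (5,1) (4,0) (4,1)
B attacks (4,5): no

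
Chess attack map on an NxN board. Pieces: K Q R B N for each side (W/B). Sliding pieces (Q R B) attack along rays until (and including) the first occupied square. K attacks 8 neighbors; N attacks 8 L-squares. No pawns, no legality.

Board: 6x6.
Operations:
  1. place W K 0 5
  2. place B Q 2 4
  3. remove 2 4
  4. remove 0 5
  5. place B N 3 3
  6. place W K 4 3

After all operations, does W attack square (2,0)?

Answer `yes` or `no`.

Op 1: place WK@(0,5)
Op 2: place BQ@(2,4)
Op 3: remove (2,4)
Op 4: remove (0,5)
Op 5: place BN@(3,3)
Op 6: place WK@(4,3)
Per-piece attacks for W:
  WK@(4,3): attacks (4,4) (4,2) (5,3) (3,3) (5,4) (5,2) (3,4) (3,2)
W attacks (2,0): no

Answer: no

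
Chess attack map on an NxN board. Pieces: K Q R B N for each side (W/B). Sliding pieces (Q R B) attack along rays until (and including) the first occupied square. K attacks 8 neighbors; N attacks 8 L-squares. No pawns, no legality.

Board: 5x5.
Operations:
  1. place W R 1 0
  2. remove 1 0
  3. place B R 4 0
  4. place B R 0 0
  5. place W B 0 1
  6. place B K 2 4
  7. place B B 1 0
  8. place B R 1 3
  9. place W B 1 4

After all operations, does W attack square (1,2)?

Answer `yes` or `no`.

Answer: yes

Derivation:
Op 1: place WR@(1,0)
Op 2: remove (1,0)
Op 3: place BR@(4,0)
Op 4: place BR@(0,0)
Op 5: place WB@(0,1)
Op 6: place BK@(2,4)
Op 7: place BB@(1,0)
Op 8: place BR@(1,3)
Op 9: place WB@(1,4)
Per-piece attacks for W:
  WB@(0,1): attacks (1,2) (2,3) (3,4) (1,0) [ray(1,-1) blocked at (1,0)]
  WB@(1,4): attacks (2,3) (3,2) (4,1) (0,3)
W attacks (1,2): yes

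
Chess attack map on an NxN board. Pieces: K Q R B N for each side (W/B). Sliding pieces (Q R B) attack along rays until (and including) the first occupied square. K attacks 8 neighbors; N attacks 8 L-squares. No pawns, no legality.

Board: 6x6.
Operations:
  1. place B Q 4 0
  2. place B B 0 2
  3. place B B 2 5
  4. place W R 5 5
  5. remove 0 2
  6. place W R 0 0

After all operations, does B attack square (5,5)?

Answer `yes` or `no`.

Answer: no

Derivation:
Op 1: place BQ@(4,0)
Op 2: place BB@(0,2)
Op 3: place BB@(2,5)
Op 4: place WR@(5,5)
Op 5: remove (0,2)
Op 6: place WR@(0,0)
Per-piece attacks for B:
  BB@(2,5): attacks (3,4) (4,3) (5,2) (1,4) (0,3)
  BQ@(4,0): attacks (4,1) (4,2) (4,3) (4,4) (4,5) (5,0) (3,0) (2,0) (1,0) (0,0) (5,1) (3,1) (2,2) (1,3) (0,4) [ray(-1,0) blocked at (0,0)]
B attacks (5,5): no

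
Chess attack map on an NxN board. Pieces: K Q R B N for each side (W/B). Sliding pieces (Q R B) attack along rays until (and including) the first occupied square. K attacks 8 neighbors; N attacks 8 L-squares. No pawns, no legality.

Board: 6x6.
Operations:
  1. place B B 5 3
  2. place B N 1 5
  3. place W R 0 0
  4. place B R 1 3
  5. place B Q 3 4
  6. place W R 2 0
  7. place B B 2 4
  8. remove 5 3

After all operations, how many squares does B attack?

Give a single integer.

Op 1: place BB@(5,3)
Op 2: place BN@(1,5)
Op 3: place WR@(0,0)
Op 4: place BR@(1,3)
Op 5: place BQ@(3,4)
Op 6: place WR@(2,0)
Op 7: place BB@(2,4)
Op 8: remove (5,3)
Per-piece attacks for B:
  BR@(1,3): attacks (1,4) (1,5) (1,2) (1,1) (1,0) (2,3) (3,3) (4,3) (5,3) (0,3) [ray(0,1) blocked at (1,5)]
  BN@(1,5): attacks (2,3) (3,4) (0,3)
  BB@(2,4): attacks (3,5) (3,3) (4,2) (5,1) (1,5) (1,3) [ray(-1,1) blocked at (1,5); ray(-1,-1) blocked at (1,3)]
  BQ@(3,4): attacks (3,5) (3,3) (3,2) (3,1) (3,0) (4,4) (5,4) (2,4) (4,5) (4,3) (5,2) (2,5) (2,3) (1,2) (0,1) [ray(-1,0) blocked at (2,4)]
Union (25 distinct): (0,1) (0,3) (1,0) (1,1) (1,2) (1,3) (1,4) (1,5) (2,3) (2,4) (2,5) (3,0) (3,1) (3,2) (3,3) (3,4) (3,5) (4,2) (4,3) (4,4) (4,5) (5,1) (5,2) (5,3) (5,4)

Answer: 25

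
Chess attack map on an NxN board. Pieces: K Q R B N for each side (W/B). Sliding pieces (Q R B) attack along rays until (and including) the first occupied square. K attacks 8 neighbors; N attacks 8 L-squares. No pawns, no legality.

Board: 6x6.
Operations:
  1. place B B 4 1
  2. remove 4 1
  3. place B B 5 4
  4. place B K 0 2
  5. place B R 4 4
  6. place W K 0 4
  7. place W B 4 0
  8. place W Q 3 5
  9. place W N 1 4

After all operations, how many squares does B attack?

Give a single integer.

Answer: 17

Derivation:
Op 1: place BB@(4,1)
Op 2: remove (4,1)
Op 3: place BB@(5,4)
Op 4: place BK@(0,2)
Op 5: place BR@(4,4)
Op 6: place WK@(0,4)
Op 7: place WB@(4,0)
Op 8: place WQ@(3,5)
Op 9: place WN@(1,4)
Per-piece attacks for B:
  BK@(0,2): attacks (0,3) (0,1) (1,2) (1,3) (1,1)
  BR@(4,4): attacks (4,5) (4,3) (4,2) (4,1) (4,0) (5,4) (3,4) (2,4) (1,4) [ray(0,-1) blocked at (4,0); ray(1,0) blocked at (5,4); ray(-1,0) blocked at (1,4)]
  BB@(5,4): attacks (4,5) (4,3) (3,2) (2,1) (1,0)
Union (17 distinct): (0,1) (0,3) (1,0) (1,1) (1,2) (1,3) (1,4) (2,1) (2,4) (3,2) (3,4) (4,0) (4,1) (4,2) (4,3) (4,5) (5,4)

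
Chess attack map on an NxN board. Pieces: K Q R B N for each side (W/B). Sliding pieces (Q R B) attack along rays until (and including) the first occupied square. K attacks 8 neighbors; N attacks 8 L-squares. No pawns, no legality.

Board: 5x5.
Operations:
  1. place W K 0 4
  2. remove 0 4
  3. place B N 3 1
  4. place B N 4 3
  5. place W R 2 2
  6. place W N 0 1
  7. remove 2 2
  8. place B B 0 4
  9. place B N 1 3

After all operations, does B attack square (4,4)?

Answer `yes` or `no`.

Op 1: place WK@(0,4)
Op 2: remove (0,4)
Op 3: place BN@(3,1)
Op 4: place BN@(4,3)
Op 5: place WR@(2,2)
Op 6: place WN@(0,1)
Op 7: remove (2,2)
Op 8: place BB@(0,4)
Op 9: place BN@(1,3)
Per-piece attacks for B:
  BB@(0,4): attacks (1,3) [ray(1,-1) blocked at (1,3)]
  BN@(1,3): attacks (3,4) (2,1) (3,2) (0,1)
  BN@(3,1): attacks (4,3) (2,3) (1,2) (1,0)
  BN@(4,3): attacks (2,4) (3,1) (2,2)
B attacks (4,4): no

Answer: no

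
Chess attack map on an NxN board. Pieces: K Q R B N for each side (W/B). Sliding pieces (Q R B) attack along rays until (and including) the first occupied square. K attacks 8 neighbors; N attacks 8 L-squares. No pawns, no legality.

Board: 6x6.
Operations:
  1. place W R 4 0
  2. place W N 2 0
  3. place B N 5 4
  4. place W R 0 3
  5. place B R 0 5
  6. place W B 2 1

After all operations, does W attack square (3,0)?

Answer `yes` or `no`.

Answer: yes

Derivation:
Op 1: place WR@(4,0)
Op 2: place WN@(2,0)
Op 3: place BN@(5,4)
Op 4: place WR@(0,3)
Op 5: place BR@(0,5)
Op 6: place WB@(2,1)
Per-piece attacks for W:
  WR@(0,3): attacks (0,4) (0,5) (0,2) (0,1) (0,0) (1,3) (2,3) (3,3) (4,3) (5,3) [ray(0,1) blocked at (0,5)]
  WN@(2,0): attacks (3,2) (4,1) (1,2) (0,1)
  WB@(2,1): attacks (3,2) (4,3) (5,4) (3,0) (1,2) (0,3) (1,0) [ray(1,1) blocked at (5,4); ray(-1,1) blocked at (0,3)]
  WR@(4,0): attacks (4,1) (4,2) (4,3) (4,4) (4,5) (5,0) (3,0) (2,0) [ray(-1,0) blocked at (2,0)]
W attacks (3,0): yes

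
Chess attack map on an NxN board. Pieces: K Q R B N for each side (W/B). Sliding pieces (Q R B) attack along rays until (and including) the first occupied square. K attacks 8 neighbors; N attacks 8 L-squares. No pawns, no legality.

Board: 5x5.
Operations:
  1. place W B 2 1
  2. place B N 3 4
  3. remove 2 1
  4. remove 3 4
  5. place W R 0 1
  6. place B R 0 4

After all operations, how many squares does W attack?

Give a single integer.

Answer: 8

Derivation:
Op 1: place WB@(2,1)
Op 2: place BN@(3,4)
Op 3: remove (2,1)
Op 4: remove (3,4)
Op 5: place WR@(0,1)
Op 6: place BR@(0,4)
Per-piece attacks for W:
  WR@(0,1): attacks (0,2) (0,3) (0,4) (0,0) (1,1) (2,1) (3,1) (4,1) [ray(0,1) blocked at (0,4)]
Union (8 distinct): (0,0) (0,2) (0,3) (0,4) (1,1) (2,1) (3,1) (4,1)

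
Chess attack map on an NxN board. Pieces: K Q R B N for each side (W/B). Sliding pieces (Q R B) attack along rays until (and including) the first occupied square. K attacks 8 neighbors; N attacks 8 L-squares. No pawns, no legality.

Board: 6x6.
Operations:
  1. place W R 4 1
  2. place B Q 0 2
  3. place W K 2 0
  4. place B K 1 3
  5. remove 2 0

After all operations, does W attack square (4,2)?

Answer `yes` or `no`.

Answer: yes

Derivation:
Op 1: place WR@(4,1)
Op 2: place BQ@(0,2)
Op 3: place WK@(2,0)
Op 4: place BK@(1,3)
Op 5: remove (2,0)
Per-piece attacks for W:
  WR@(4,1): attacks (4,2) (4,3) (4,4) (4,5) (4,0) (5,1) (3,1) (2,1) (1,1) (0,1)
W attacks (4,2): yes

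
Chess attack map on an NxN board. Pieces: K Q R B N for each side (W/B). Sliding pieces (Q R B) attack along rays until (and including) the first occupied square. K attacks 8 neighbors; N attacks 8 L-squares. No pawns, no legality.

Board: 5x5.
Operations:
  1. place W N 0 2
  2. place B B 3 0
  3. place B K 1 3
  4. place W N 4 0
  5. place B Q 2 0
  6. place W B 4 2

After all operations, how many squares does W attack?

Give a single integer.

Answer: 9

Derivation:
Op 1: place WN@(0,2)
Op 2: place BB@(3,0)
Op 3: place BK@(1,3)
Op 4: place WN@(4,0)
Op 5: place BQ@(2,0)
Op 6: place WB@(4,2)
Per-piece attacks for W:
  WN@(0,2): attacks (1,4) (2,3) (1,0) (2,1)
  WN@(4,0): attacks (3,2) (2,1)
  WB@(4,2): attacks (3,3) (2,4) (3,1) (2,0) [ray(-1,-1) blocked at (2,0)]
Union (9 distinct): (1,0) (1,4) (2,0) (2,1) (2,3) (2,4) (3,1) (3,2) (3,3)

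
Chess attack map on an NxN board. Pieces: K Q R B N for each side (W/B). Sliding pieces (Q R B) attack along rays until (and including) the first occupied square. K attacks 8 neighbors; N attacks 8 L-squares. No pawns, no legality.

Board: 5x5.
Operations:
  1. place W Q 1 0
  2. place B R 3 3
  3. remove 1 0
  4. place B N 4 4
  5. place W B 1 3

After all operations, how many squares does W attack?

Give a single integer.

Answer: 6

Derivation:
Op 1: place WQ@(1,0)
Op 2: place BR@(3,3)
Op 3: remove (1,0)
Op 4: place BN@(4,4)
Op 5: place WB@(1,3)
Per-piece attacks for W:
  WB@(1,3): attacks (2,4) (2,2) (3,1) (4,0) (0,4) (0,2)
Union (6 distinct): (0,2) (0,4) (2,2) (2,4) (3,1) (4,0)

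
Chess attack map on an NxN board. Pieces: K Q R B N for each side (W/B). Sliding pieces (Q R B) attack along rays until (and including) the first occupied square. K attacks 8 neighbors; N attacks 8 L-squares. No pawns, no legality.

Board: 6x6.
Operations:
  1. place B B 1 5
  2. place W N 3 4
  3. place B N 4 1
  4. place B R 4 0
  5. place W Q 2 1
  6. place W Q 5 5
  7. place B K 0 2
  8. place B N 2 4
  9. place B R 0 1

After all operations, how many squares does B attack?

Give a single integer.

Answer: 22

Derivation:
Op 1: place BB@(1,5)
Op 2: place WN@(3,4)
Op 3: place BN@(4,1)
Op 4: place BR@(4,0)
Op 5: place WQ@(2,1)
Op 6: place WQ@(5,5)
Op 7: place BK@(0,2)
Op 8: place BN@(2,4)
Op 9: place BR@(0,1)
Per-piece attacks for B:
  BR@(0,1): attacks (0,2) (0,0) (1,1) (2,1) [ray(0,1) blocked at (0,2); ray(1,0) blocked at (2,1)]
  BK@(0,2): attacks (0,3) (0,1) (1,2) (1,3) (1,1)
  BB@(1,5): attacks (2,4) (0,4) [ray(1,-1) blocked at (2,4)]
  BN@(2,4): attacks (4,5) (0,5) (3,2) (4,3) (1,2) (0,3)
  BR@(4,0): attacks (4,1) (5,0) (3,0) (2,0) (1,0) (0,0) [ray(0,1) blocked at (4,1)]
  BN@(4,1): attacks (5,3) (3,3) (2,2) (2,0)
Union (22 distinct): (0,0) (0,1) (0,2) (0,3) (0,4) (0,5) (1,0) (1,1) (1,2) (1,3) (2,0) (2,1) (2,2) (2,4) (3,0) (3,2) (3,3) (4,1) (4,3) (4,5) (5,0) (5,3)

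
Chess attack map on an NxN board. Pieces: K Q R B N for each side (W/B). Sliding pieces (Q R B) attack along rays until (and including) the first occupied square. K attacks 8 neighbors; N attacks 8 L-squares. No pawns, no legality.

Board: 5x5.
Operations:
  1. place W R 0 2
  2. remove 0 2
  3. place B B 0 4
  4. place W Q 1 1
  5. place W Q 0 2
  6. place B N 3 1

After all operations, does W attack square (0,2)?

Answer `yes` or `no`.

Op 1: place WR@(0,2)
Op 2: remove (0,2)
Op 3: place BB@(0,4)
Op 4: place WQ@(1,1)
Op 5: place WQ@(0,2)
Op 6: place BN@(3,1)
Per-piece attacks for W:
  WQ@(0,2): attacks (0,3) (0,4) (0,1) (0,0) (1,2) (2,2) (3,2) (4,2) (1,3) (2,4) (1,1) [ray(0,1) blocked at (0,4); ray(1,-1) blocked at (1,1)]
  WQ@(1,1): attacks (1,2) (1,3) (1,4) (1,0) (2,1) (3,1) (0,1) (2,2) (3,3) (4,4) (2,0) (0,2) (0,0) [ray(1,0) blocked at (3,1); ray(-1,1) blocked at (0,2)]
W attacks (0,2): yes

Answer: yes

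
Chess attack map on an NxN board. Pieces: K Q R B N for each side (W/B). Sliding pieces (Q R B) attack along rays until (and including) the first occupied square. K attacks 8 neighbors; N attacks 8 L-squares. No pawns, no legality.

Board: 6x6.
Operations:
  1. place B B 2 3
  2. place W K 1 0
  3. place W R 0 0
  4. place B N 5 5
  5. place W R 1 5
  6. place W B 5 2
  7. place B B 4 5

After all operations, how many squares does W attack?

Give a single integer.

Answer: 20

Derivation:
Op 1: place BB@(2,3)
Op 2: place WK@(1,0)
Op 3: place WR@(0,0)
Op 4: place BN@(5,5)
Op 5: place WR@(1,5)
Op 6: place WB@(5,2)
Op 7: place BB@(4,5)
Per-piece attacks for W:
  WR@(0,0): attacks (0,1) (0,2) (0,3) (0,4) (0,5) (1,0) [ray(1,0) blocked at (1,0)]
  WK@(1,0): attacks (1,1) (2,0) (0,0) (2,1) (0,1)
  WR@(1,5): attacks (1,4) (1,3) (1,2) (1,1) (1,0) (2,5) (3,5) (4,5) (0,5) [ray(0,-1) blocked at (1,0); ray(1,0) blocked at (4,5)]
  WB@(5,2): attacks (4,3) (3,4) (2,5) (4,1) (3,0)
Union (20 distinct): (0,0) (0,1) (0,2) (0,3) (0,4) (0,5) (1,0) (1,1) (1,2) (1,3) (1,4) (2,0) (2,1) (2,5) (3,0) (3,4) (3,5) (4,1) (4,3) (4,5)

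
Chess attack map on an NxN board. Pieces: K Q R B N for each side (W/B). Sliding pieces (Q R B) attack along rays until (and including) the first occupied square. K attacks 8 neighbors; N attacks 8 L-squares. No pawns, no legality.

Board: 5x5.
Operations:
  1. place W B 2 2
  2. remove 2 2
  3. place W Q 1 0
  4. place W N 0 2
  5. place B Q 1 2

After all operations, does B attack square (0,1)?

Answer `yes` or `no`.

Answer: yes

Derivation:
Op 1: place WB@(2,2)
Op 2: remove (2,2)
Op 3: place WQ@(1,0)
Op 4: place WN@(0,2)
Op 5: place BQ@(1,2)
Per-piece attacks for B:
  BQ@(1,2): attacks (1,3) (1,4) (1,1) (1,0) (2,2) (3,2) (4,2) (0,2) (2,3) (3,4) (2,1) (3,0) (0,3) (0,1) [ray(0,-1) blocked at (1,0); ray(-1,0) blocked at (0,2)]
B attacks (0,1): yes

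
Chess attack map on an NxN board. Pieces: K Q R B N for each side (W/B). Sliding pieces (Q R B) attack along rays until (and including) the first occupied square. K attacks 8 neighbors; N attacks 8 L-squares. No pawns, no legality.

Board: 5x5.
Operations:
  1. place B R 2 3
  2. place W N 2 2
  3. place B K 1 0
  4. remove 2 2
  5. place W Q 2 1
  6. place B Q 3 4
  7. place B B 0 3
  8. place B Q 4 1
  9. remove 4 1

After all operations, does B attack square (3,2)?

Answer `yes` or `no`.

Op 1: place BR@(2,3)
Op 2: place WN@(2,2)
Op 3: place BK@(1,0)
Op 4: remove (2,2)
Op 5: place WQ@(2,1)
Op 6: place BQ@(3,4)
Op 7: place BB@(0,3)
Op 8: place BQ@(4,1)
Op 9: remove (4,1)
Per-piece attacks for B:
  BB@(0,3): attacks (1,4) (1,2) (2,1) [ray(1,-1) blocked at (2,1)]
  BK@(1,0): attacks (1,1) (2,0) (0,0) (2,1) (0,1)
  BR@(2,3): attacks (2,4) (2,2) (2,1) (3,3) (4,3) (1,3) (0,3) [ray(0,-1) blocked at (2,1); ray(-1,0) blocked at (0,3)]
  BQ@(3,4): attacks (3,3) (3,2) (3,1) (3,0) (4,4) (2,4) (1,4) (0,4) (4,3) (2,3) [ray(-1,-1) blocked at (2,3)]
B attacks (3,2): yes

Answer: yes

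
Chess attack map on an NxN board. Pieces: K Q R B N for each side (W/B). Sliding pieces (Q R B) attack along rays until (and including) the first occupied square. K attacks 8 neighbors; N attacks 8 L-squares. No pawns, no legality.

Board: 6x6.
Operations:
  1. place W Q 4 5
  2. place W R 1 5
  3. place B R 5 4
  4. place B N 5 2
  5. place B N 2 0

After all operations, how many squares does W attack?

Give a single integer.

Op 1: place WQ@(4,5)
Op 2: place WR@(1,5)
Op 3: place BR@(5,4)
Op 4: place BN@(5,2)
Op 5: place BN@(2,0)
Per-piece attacks for W:
  WR@(1,5): attacks (1,4) (1,3) (1,2) (1,1) (1,0) (2,5) (3,5) (4,5) (0,5) [ray(1,0) blocked at (4,5)]
  WQ@(4,5): attacks (4,4) (4,3) (4,2) (4,1) (4,0) (5,5) (3,5) (2,5) (1,5) (5,4) (3,4) (2,3) (1,2) (0,1) [ray(-1,0) blocked at (1,5); ray(1,-1) blocked at (5,4)]
Union (20 distinct): (0,1) (0,5) (1,0) (1,1) (1,2) (1,3) (1,4) (1,5) (2,3) (2,5) (3,4) (3,5) (4,0) (4,1) (4,2) (4,3) (4,4) (4,5) (5,4) (5,5)

Answer: 20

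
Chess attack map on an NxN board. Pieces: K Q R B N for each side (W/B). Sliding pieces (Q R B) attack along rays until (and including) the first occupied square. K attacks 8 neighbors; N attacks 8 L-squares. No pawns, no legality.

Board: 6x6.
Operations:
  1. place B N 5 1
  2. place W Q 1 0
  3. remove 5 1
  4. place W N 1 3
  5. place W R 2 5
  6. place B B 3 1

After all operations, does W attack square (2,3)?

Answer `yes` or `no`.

Op 1: place BN@(5,1)
Op 2: place WQ@(1,0)
Op 3: remove (5,1)
Op 4: place WN@(1,3)
Op 5: place WR@(2,5)
Op 6: place BB@(3,1)
Per-piece attacks for W:
  WQ@(1,0): attacks (1,1) (1,2) (1,3) (2,0) (3,0) (4,0) (5,0) (0,0) (2,1) (3,2) (4,3) (5,4) (0,1) [ray(0,1) blocked at (1,3)]
  WN@(1,3): attacks (2,5) (3,4) (0,5) (2,1) (3,2) (0,1)
  WR@(2,5): attacks (2,4) (2,3) (2,2) (2,1) (2,0) (3,5) (4,5) (5,5) (1,5) (0,5)
W attacks (2,3): yes

Answer: yes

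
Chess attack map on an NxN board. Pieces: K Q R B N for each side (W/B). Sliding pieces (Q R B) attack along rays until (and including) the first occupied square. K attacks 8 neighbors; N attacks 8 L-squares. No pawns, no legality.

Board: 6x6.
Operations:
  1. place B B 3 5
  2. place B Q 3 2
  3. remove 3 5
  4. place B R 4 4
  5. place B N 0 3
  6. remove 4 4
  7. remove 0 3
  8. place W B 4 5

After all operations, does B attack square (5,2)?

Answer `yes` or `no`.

Answer: yes

Derivation:
Op 1: place BB@(3,5)
Op 2: place BQ@(3,2)
Op 3: remove (3,5)
Op 4: place BR@(4,4)
Op 5: place BN@(0,3)
Op 6: remove (4,4)
Op 7: remove (0,3)
Op 8: place WB@(4,5)
Per-piece attacks for B:
  BQ@(3,2): attacks (3,3) (3,4) (3,5) (3,1) (3,0) (4,2) (5,2) (2,2) (1,2) (0,2) (4,3) (5,4) (4,1) (5,0) (2,3) (1,4) (0,5) (2,1) (1,0)
B attacks (5,2): yes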